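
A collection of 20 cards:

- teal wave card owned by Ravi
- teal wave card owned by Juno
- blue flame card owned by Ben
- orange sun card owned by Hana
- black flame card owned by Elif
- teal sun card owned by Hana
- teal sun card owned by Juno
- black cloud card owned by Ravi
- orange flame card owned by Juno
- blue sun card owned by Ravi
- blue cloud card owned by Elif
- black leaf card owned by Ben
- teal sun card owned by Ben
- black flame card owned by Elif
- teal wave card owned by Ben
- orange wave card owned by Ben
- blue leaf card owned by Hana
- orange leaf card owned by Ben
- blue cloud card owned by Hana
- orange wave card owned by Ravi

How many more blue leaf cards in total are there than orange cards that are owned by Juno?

blue leaf cards: 1.
orange cards owned by Juno: 1.
1 − 1 = 0.

0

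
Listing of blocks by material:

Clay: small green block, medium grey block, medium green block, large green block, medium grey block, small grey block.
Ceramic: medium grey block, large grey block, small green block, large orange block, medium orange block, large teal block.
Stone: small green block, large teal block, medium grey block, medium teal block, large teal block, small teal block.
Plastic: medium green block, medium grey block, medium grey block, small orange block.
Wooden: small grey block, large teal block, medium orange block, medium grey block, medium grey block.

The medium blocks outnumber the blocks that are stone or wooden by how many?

2

medium blocks: 13.
blocks that are stone or wooden: 11.
13 − 11 = 2.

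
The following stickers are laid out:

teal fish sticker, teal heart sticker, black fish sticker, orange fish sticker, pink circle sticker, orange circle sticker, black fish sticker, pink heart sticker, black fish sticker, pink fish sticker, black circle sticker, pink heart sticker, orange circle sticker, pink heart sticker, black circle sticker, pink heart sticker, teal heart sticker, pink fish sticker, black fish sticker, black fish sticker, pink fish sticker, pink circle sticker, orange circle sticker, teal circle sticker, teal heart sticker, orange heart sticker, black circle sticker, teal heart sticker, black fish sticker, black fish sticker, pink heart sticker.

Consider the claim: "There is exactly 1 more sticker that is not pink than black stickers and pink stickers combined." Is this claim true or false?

True

|stickers that are not pink| = 21.
black stickers: 10; pink stickers: 10; combined: 10 + 10 = 20.
The claim requires 21 − 20 (= 1) to equal 1, which holds.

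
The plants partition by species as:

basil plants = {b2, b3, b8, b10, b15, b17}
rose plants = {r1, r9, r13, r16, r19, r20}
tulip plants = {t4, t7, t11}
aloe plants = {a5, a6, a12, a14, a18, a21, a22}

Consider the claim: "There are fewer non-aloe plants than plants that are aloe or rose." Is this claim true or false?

There are 15 non-aloe plants.
There are 13 plants that are aloe or rose.
The claim requires 15 < 13, which does not hold.

False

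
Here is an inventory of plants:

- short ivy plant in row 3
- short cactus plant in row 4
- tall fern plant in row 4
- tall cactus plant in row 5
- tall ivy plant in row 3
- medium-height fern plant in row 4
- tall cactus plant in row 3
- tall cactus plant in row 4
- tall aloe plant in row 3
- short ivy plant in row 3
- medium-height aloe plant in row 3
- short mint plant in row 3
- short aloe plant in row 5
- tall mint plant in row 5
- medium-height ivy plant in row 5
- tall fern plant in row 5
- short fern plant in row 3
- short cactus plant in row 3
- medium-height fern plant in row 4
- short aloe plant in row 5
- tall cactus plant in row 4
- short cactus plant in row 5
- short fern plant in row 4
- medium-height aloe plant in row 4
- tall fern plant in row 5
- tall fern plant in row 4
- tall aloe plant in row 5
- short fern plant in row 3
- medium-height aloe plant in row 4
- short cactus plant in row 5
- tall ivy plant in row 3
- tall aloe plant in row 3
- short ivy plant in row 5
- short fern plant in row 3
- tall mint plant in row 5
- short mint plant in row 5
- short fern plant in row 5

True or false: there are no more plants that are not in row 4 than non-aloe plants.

|plants that are not in row 4| = 27.
|non-aloe plants| = 29.
The claim requires 27 ≤ 29, which holds.

True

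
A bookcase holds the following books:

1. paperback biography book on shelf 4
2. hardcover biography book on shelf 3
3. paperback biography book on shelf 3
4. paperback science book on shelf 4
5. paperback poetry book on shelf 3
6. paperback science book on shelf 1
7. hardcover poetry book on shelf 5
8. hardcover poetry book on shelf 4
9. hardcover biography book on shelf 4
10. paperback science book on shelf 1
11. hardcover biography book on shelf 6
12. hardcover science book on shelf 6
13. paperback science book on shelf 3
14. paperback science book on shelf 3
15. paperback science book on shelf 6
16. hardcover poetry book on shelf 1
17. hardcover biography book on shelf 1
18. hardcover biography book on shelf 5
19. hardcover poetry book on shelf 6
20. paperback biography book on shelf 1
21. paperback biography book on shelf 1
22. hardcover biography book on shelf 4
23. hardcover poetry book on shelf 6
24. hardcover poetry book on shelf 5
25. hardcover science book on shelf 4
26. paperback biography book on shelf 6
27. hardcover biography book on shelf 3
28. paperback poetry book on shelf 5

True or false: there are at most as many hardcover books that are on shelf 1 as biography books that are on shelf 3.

True

There are 2 hardcover books on shelf 1.
There are 3 biography books on shelf 3.
The claim requires 2 ≤ 3, which holds.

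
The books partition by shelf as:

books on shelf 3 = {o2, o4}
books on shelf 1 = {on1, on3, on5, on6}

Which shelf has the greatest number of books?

shelf 1

Counts by shelf: shelf 1→4, shelf 3→2.
The maximum is 4, held uniquely by shelf 1.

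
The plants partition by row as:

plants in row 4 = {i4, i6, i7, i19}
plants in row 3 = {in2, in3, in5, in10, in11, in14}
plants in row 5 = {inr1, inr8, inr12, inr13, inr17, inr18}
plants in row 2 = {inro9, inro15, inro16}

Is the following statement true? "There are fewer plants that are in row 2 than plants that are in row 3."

True

plants in row 2: 3.
plants in row 3: 6.
The claim requires 3 < 6, which holds.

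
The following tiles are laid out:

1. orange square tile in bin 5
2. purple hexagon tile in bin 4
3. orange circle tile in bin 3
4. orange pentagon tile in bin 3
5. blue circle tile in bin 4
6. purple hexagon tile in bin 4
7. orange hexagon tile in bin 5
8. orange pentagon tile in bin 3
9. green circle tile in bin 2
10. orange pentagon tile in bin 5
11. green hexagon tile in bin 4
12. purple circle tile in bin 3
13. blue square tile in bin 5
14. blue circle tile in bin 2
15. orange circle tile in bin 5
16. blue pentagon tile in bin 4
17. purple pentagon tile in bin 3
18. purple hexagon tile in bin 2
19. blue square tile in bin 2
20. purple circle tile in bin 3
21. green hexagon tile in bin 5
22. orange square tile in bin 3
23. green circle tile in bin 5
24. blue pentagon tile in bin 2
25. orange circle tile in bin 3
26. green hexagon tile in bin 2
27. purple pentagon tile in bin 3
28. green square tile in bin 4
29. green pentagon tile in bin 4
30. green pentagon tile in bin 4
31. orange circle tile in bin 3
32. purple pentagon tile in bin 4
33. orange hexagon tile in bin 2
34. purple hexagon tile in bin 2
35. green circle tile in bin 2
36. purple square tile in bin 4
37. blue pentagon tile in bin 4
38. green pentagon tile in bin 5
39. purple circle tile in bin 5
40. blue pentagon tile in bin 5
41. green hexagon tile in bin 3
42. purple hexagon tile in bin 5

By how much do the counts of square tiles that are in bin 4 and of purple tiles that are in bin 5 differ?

0

square tiles in bin 4: 2. purple tiles in bin 5: 2.
|2 − 2| = 2 − 2 = 0.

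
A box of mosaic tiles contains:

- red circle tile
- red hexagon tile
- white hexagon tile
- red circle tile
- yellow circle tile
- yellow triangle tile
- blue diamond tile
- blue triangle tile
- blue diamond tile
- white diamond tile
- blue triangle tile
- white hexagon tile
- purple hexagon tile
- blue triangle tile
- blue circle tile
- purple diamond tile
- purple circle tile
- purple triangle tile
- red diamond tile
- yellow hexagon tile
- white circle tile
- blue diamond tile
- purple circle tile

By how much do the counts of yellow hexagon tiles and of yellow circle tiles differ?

yellow hexagon tiles: 1. yellow circle tiles: 1.
|1 − 1| = 1 − 1 = 0.

0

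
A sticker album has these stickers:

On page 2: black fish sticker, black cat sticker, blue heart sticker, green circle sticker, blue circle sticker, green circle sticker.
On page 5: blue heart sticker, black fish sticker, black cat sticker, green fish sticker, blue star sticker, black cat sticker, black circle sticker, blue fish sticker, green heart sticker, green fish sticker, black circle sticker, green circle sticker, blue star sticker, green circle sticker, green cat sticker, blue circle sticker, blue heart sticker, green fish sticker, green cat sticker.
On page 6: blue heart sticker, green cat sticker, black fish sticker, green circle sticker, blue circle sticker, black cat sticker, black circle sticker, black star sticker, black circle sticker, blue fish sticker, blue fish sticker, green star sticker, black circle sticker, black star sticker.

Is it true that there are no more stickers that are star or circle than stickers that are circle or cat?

stickers that are star or circle: 18.
stickers that are circle or cat: 20.
The claim requires 18 ≤ 20, which holds.

True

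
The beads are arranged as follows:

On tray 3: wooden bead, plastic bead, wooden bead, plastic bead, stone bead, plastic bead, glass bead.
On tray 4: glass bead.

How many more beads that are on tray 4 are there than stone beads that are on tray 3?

0

beads on tray 4: 1.
stone beads on tray 3: 1.
1 − 1 = 0.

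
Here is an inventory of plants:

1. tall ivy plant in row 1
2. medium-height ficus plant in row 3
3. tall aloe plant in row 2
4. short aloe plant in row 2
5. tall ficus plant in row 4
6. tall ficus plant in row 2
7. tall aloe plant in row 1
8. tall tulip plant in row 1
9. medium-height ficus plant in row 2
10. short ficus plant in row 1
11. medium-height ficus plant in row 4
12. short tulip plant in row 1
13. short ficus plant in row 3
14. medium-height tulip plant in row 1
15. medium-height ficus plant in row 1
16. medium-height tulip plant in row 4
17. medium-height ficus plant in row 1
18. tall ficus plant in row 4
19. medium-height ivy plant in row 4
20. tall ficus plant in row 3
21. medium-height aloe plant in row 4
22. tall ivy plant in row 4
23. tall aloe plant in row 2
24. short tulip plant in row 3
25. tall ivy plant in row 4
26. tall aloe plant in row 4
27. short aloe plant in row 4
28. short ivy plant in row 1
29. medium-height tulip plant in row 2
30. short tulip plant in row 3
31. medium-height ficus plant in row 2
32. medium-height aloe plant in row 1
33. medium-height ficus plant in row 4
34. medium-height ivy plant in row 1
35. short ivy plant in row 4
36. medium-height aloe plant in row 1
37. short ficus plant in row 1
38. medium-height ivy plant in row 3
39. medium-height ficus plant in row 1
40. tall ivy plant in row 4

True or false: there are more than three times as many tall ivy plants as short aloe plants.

tall ivy plants: 4.
short aloe plants: 2.
The claim requires 4 > 3 × 2 = 6, which does not hold.

False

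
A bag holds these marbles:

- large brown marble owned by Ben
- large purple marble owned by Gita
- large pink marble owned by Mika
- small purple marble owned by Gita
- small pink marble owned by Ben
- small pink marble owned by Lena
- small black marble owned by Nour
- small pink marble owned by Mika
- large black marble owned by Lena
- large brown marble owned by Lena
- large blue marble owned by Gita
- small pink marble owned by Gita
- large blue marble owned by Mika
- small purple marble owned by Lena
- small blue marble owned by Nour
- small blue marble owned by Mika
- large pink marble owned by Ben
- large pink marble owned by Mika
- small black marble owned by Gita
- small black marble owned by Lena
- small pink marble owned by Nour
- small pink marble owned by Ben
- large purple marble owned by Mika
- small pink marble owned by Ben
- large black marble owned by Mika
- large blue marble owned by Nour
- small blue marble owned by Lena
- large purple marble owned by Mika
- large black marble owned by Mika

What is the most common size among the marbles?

small

Counts by size: small 15, large 14.
The maximum is 15, held uniquely by small.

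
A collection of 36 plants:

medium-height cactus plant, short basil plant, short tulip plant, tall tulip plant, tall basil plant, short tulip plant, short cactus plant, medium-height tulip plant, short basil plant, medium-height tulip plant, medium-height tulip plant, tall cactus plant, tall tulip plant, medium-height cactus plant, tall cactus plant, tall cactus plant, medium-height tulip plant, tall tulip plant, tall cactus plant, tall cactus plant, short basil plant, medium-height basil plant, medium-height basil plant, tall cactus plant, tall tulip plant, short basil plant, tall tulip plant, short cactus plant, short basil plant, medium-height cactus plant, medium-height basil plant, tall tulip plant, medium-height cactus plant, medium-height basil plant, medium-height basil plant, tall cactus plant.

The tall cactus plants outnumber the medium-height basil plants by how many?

tall cactus plants: 7.
medium-height basil plants: 5.
7 − 5 = 2.

2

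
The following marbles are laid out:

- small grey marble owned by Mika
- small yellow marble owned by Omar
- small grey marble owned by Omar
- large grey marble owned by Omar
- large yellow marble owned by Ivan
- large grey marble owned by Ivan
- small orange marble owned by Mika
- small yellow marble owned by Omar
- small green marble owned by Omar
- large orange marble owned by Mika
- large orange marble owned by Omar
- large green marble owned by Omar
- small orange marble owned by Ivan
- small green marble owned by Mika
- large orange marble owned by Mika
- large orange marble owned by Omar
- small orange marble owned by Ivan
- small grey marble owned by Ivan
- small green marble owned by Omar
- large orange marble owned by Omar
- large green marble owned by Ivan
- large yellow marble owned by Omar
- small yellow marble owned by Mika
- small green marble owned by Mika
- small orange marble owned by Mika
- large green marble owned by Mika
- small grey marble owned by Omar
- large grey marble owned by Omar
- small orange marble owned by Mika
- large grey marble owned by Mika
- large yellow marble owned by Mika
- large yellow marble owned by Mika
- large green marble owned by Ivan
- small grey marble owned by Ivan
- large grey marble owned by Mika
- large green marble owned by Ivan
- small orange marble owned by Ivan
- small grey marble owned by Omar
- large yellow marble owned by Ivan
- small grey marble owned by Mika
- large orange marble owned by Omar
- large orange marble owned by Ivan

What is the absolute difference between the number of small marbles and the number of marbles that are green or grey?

1

small marbles: 20. marbles that are green or grey: 21.
|20 − 21| = 21 − 20 = 1.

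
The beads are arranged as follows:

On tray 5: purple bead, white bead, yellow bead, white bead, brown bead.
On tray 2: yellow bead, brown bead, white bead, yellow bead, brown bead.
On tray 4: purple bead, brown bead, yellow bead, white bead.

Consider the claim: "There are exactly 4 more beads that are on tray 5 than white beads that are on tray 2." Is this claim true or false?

True

|beads on tray 5| = 5.
|white beads on tray 2| = 1.
The claim requires 5 − 1 (= 4) to equal 4, which holds.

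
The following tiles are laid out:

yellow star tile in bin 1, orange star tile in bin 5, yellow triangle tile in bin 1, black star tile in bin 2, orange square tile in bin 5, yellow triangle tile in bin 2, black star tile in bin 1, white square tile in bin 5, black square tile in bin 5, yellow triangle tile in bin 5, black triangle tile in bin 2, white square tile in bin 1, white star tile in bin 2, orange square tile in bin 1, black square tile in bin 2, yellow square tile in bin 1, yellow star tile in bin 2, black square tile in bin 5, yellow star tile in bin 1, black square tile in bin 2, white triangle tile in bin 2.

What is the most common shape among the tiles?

Counts by shape: square 9, star 7, triangle 5.
The maximum is 9, held uniquely by square.

square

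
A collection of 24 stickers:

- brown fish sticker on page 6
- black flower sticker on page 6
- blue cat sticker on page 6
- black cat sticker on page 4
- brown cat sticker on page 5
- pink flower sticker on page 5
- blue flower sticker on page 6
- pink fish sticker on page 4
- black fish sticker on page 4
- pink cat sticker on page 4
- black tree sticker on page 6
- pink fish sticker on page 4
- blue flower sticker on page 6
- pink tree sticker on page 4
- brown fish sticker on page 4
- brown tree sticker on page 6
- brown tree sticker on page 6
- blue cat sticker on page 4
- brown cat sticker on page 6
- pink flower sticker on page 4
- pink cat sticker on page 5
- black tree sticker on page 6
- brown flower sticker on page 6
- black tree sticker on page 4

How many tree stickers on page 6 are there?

4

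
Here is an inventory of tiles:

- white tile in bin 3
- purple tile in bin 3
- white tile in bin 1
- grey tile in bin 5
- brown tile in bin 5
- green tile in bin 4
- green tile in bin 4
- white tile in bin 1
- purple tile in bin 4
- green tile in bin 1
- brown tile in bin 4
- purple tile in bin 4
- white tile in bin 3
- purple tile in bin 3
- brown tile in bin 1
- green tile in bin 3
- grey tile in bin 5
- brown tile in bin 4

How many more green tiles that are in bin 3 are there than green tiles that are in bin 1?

green tiles in bin 3: 1.
green tiles in bin 1: 1.
1 − 1 = 0.

0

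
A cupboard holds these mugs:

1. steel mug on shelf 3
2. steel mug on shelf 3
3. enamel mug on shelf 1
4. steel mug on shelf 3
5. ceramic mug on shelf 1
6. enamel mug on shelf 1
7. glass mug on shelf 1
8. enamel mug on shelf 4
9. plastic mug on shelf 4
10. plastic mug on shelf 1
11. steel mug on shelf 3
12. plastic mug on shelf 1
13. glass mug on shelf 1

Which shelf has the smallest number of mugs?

shelf 4

Counts by shelf: shelf 1→7, shelf 3→4, shelf 4→2.
The minimum is 2, held uniquely by shelf 4.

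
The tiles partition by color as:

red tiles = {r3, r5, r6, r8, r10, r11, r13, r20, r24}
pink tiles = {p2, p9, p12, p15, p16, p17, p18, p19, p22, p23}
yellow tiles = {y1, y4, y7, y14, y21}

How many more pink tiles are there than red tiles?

pink tiles: 10.
red tiles: 9.
10 − 9 = 1.

1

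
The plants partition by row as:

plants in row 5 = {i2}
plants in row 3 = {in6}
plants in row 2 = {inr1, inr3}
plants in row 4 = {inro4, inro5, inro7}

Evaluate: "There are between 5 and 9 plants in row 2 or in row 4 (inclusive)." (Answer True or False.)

True

There are 5 plants in row 2 or in row 4.
The claim requires 5 ≤ 5 ≤ 9, which holds.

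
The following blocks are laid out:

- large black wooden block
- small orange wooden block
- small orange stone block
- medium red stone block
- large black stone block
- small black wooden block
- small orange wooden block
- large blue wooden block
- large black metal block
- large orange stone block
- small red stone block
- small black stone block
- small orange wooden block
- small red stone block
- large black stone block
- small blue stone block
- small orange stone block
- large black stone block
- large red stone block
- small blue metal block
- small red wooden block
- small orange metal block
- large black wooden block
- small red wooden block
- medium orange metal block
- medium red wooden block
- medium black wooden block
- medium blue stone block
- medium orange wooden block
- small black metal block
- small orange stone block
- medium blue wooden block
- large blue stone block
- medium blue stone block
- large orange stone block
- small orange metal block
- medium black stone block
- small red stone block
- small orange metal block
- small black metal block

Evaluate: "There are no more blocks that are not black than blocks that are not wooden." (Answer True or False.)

|blocks that are not black| = 28.
|blocks that are not wooden| = 27.
The claim requires 28 ≤ 27, which does not hold.

False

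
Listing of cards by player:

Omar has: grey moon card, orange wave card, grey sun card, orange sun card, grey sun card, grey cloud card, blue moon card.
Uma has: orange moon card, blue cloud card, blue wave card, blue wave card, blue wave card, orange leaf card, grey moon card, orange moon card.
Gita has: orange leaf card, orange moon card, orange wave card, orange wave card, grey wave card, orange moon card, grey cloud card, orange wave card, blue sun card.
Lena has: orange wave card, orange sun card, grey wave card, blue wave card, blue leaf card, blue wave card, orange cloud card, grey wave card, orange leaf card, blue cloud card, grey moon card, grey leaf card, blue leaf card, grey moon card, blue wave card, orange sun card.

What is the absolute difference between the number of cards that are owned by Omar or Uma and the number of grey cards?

cards owned by Omar or Uma: 15. grey cards: 12.
|15 − 12| = 15 − 12 = 3.

3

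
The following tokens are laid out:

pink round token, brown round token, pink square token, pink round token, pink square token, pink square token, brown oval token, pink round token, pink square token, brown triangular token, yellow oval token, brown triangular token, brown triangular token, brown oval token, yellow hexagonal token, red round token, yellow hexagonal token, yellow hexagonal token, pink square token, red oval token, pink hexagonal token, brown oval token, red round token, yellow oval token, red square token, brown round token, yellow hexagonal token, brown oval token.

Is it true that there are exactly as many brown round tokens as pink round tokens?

brown round tokens: 2.
pink round tokens: 3.
The claim requires 2 = 3, which does not hold.

False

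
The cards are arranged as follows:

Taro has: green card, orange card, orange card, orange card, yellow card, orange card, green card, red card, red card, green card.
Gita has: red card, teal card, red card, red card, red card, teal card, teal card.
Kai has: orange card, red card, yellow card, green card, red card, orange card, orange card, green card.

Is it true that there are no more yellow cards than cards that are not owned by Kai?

|yellow cards| = 2.
|cards that are not owned by Kai| = 17.
The claim requires 2 ≤ 17, which holds.

True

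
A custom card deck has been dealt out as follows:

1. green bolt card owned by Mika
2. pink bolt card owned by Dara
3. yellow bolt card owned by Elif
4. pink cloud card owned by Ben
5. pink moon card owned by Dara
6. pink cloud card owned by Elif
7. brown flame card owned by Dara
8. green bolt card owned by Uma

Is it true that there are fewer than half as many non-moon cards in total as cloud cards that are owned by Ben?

False

|non-moon cards| = 7.
|cloud cards owned by Ben| = 1.
The claim requires 2 × 7 = 14 < 1, which does not hold.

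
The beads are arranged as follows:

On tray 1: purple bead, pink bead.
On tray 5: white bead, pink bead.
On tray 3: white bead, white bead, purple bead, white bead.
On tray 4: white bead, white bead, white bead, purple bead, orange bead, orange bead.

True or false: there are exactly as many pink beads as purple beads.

There are 2 pink beads.
There are 3 purple beads.
The claim requires 2 = 3, which does not hold.

False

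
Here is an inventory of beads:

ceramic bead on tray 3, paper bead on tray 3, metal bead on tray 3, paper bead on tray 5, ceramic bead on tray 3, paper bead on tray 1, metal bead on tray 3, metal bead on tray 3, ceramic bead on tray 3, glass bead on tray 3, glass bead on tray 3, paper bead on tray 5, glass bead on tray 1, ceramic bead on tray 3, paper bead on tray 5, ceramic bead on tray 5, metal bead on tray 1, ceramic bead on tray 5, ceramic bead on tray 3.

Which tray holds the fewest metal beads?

Counts by tray (restricted to metal beads): tray 3→3, tray 1→1, tray 5→0.
The minimum is 0, held uniquely by tray 5.

tray 5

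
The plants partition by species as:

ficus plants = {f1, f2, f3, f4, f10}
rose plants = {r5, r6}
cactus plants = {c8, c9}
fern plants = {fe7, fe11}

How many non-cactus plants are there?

9

Total plants: 11; with the excluded value: 2; remaining 11 − 2 = 9.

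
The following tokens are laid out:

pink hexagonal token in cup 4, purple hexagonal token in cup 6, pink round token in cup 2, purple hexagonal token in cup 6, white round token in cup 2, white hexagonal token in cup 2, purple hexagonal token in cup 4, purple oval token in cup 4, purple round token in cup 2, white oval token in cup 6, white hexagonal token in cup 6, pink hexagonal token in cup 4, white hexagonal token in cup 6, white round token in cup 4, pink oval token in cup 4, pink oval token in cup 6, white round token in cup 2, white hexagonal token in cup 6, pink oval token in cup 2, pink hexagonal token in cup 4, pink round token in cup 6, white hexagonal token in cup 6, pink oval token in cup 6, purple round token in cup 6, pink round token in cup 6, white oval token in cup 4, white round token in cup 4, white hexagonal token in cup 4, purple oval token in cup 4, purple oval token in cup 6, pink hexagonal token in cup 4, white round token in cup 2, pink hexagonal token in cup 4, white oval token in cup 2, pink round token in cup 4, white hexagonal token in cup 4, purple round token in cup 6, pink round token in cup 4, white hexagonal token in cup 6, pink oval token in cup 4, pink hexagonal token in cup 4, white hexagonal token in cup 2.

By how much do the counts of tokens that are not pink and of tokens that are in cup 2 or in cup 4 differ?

1

tokens that are not pink: 26. tokens in cup 2 or in cup 4: 27.
|26 − 27| = 27 − 26 = 1.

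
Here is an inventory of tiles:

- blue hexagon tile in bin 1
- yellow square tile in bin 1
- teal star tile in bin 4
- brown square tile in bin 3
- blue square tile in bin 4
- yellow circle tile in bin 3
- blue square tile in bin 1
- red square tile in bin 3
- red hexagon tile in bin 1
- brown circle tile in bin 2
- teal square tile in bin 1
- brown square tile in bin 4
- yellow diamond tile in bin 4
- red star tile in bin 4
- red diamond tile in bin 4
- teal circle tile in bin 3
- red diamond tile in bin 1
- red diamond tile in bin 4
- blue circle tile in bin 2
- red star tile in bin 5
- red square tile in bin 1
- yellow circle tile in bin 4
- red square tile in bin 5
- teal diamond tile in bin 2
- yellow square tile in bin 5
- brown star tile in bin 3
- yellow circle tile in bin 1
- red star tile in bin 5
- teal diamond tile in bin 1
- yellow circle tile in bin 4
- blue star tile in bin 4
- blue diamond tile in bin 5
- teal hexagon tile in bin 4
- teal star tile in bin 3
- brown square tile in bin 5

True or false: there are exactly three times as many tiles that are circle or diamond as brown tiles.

False

tiles that are circle or diamond: 14.
brown tiles: 5.
The claim requires 14 = 3 × 5 = 15, which does not hold.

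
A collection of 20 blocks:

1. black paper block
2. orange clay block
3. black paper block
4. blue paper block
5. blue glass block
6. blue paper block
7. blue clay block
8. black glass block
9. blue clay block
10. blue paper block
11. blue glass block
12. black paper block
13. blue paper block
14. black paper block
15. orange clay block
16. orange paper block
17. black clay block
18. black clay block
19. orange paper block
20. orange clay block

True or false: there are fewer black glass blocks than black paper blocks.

True

|black glass blocks| = 1.
|black paper blocks| = 4.
The claim requires 1 < 4, which holds.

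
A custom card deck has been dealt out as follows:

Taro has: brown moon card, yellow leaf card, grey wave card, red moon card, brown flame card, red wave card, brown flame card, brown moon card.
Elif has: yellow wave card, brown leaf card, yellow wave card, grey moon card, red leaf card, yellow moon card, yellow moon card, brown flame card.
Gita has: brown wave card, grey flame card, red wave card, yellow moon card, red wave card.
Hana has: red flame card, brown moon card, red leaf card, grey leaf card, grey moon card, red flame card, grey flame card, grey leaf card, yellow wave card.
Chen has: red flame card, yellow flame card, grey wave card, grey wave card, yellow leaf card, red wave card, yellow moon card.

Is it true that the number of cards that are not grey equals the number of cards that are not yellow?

False

|cards that are not grey| = 28.
|cards that are not yellow| = 27.
The claim requires 28 = 27, which does not hold.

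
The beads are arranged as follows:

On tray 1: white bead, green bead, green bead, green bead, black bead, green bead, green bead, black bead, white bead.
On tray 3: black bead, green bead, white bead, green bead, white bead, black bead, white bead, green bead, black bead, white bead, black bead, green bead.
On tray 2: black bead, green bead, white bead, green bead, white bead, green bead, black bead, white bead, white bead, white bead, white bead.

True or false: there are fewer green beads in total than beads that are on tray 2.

False

There are 12 green beads.
There are 11 beads on tray 2.
The claim requires 12 < 11, which does not hold.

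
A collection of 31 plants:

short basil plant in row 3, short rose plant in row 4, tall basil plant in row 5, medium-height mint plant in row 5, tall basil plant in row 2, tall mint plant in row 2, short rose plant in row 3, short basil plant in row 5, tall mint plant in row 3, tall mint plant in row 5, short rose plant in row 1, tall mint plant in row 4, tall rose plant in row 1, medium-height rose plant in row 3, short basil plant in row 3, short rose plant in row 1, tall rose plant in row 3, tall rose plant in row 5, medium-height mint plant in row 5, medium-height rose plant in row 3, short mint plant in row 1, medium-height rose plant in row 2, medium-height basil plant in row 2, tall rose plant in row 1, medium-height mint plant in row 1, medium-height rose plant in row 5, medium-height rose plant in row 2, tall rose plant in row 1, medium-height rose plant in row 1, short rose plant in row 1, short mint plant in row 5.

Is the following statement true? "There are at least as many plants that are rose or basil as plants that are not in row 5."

plants that are rose or basil: 22.
plants that are not in row 5: 23.
The claim requires 22 ≥ 23, which does not hold.

False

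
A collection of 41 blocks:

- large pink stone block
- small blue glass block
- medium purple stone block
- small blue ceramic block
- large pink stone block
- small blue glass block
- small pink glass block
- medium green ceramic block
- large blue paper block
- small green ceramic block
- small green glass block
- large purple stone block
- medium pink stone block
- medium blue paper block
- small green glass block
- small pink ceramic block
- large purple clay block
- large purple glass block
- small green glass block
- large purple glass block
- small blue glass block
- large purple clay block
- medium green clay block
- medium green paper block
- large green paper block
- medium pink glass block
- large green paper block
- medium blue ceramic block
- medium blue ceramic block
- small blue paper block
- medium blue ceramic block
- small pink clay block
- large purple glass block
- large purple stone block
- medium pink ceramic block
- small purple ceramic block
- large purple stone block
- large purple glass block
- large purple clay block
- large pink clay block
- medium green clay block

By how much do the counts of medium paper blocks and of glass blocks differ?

10

medium paper blocks: 2. glass blocks: 12.
|2 − 12| = 12 − 2 = 10.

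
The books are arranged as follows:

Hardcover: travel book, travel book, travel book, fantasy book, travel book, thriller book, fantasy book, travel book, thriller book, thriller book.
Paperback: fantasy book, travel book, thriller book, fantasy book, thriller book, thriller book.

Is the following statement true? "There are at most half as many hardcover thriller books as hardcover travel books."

|hardcover thriller books| = 3.
|hardcover travel books| = 5.
The claim requires 2 × 3 = 6 ≤ 5, which does not hold.

False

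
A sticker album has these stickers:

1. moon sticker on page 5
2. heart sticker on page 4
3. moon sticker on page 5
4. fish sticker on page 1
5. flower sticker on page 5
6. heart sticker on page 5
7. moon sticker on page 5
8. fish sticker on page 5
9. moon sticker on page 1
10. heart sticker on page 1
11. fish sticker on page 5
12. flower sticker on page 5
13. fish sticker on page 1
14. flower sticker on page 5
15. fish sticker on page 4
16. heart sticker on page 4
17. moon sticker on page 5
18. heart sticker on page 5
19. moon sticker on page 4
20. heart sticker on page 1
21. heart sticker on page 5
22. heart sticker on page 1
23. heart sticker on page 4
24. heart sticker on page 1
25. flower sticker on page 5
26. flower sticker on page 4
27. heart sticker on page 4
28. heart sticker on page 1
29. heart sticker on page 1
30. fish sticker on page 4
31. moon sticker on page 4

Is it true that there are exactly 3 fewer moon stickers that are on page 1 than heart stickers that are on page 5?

False

moon stickers on page 1: 1.
heart stickers on page 5: 3.
The claim requires 3 − 1 (= 2) to equal 3, which does not hold.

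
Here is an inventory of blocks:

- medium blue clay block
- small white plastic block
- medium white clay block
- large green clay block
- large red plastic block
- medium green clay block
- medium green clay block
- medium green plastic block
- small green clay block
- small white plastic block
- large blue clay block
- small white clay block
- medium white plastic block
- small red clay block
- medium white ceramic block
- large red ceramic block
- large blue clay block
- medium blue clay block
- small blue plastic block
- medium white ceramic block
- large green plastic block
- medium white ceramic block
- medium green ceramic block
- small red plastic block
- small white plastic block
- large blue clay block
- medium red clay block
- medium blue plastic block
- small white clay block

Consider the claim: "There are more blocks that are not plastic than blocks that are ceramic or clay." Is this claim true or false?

False

There are 19 blocks that are not plastic.
There are 19 blocks that are ceramic or clay.
The claim requires 19 > 19, which does not hold.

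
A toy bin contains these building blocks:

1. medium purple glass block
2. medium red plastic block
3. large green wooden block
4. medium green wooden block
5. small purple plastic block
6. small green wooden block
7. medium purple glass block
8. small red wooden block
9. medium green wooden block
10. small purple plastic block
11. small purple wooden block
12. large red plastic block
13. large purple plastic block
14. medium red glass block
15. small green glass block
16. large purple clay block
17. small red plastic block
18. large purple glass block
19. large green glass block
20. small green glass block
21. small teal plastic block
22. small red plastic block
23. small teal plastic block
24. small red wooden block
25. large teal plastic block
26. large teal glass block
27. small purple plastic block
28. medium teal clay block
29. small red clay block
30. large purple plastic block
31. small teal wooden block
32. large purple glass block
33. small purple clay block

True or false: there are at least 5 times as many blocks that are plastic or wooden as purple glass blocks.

True

|blocks that are plastic or wooden| = 20.
|purple glass blocks| = 4.
The claim requires 20 ≥ 5 × 4 = 20, which holds.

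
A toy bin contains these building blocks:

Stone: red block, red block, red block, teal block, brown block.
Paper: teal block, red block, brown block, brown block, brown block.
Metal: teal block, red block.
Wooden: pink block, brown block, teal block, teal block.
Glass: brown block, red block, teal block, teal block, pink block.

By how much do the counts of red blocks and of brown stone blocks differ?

5

red blocks: 6. brown stone blocks: 1.
|6 − 1| = 6 − 1 = 5.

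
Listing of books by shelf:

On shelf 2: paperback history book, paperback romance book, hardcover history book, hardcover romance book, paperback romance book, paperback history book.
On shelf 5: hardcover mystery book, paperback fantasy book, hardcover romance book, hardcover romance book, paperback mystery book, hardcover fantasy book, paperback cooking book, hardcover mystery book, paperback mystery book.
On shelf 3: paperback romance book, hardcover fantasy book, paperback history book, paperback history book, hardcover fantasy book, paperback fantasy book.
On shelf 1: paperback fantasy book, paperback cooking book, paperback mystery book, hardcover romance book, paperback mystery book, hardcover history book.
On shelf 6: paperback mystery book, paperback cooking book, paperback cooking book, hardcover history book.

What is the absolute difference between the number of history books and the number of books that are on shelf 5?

history books: 7. books on shelf 5: 9.
|7 − 9| = 9 − 7 = 2.

2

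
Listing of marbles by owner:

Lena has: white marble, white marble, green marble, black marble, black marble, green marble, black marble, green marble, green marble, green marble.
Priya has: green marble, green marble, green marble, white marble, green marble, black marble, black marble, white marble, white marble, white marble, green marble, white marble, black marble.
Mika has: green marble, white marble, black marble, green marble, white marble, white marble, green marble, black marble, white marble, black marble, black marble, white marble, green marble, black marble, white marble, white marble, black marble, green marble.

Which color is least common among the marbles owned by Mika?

green

Counts by color (restricted to marbles owned by Mika): white 7, black 6, green 5.
The minimum is 5, held uniquely by green.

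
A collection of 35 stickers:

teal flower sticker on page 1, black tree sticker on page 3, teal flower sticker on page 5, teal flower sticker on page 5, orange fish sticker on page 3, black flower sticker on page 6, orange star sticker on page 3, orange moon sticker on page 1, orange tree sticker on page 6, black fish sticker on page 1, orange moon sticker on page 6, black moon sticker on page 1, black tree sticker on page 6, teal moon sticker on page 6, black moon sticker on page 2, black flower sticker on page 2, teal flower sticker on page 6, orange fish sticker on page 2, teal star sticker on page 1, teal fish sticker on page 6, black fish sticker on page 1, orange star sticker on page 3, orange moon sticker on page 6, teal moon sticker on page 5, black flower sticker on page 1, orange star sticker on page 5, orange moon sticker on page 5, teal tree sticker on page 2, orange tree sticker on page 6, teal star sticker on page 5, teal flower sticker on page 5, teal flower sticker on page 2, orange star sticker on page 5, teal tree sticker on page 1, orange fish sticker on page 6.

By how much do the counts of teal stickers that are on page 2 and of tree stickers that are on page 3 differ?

teal stickers on page 2: 2. tree stickers on page 3: 1.
|2 − 1| = 2 − 1 = 1.

1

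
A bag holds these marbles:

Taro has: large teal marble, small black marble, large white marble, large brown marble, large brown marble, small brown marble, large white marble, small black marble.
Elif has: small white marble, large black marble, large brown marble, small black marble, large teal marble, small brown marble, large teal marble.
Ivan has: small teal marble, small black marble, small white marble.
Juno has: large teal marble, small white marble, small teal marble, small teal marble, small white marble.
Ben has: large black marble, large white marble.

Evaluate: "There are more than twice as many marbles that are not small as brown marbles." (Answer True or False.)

There are 12 marbles that are not small.
There are 5 brown marbles.
The claim requires 12 > 2 × 5 = 10, which holds.

True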